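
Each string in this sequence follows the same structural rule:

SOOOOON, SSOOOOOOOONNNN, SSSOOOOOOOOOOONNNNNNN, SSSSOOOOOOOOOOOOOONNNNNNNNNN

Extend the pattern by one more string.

Reading off run lengths: S runs 1, 2, 3, 4; O runs 5, 8, 11, 14; N runs 1, 4, 7, 10 — each is linear in n (n = 1, 2, …).
At n = 5 the blocks have lengths 5, 17, 13.

SSSSSOOOOOOOOOOOOOOOOONNNNNNNNNNNNN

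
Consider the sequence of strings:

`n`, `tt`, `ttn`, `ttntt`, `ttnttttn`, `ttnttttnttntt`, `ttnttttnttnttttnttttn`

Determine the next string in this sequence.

Each term (from the third on) is the previous term followed by the one before it: term 3 = tt·n = ttn.
So term 8 is ttnttttnttnttttnttttn·ttnttttnttntt.

ttnttttnttnttttnttttnttnttttnttntt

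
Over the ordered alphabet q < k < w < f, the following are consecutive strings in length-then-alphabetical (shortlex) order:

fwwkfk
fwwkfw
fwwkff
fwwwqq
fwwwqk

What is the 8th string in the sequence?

fwwwkq

Advancing 3 positions from fwwwqk through fwwwqk → fwwwqw → fwwwqf reaches term 8.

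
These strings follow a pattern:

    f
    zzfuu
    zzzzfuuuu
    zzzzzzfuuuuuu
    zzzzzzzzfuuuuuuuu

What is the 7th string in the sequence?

zzzzzzzzzzzzfuuuuuuuuuuuu

Each term wraps the previous one in zz on the left and uu on the right.
From zzzzzzzzfuuuuuuuu, 2 further steps: zzzzzzzzfuuuuuuuu → zzzzzzzzzzfuuuuuuuuuu → (answer).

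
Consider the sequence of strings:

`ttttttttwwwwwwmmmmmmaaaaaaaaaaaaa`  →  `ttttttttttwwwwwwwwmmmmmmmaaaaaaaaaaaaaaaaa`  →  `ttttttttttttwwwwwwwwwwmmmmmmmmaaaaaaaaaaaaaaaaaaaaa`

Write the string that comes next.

ttttttttttttttwwwwwwwwwwwwmmmmmmmmmaaaaaaaaaaaaaaaaaaaaaaaaa

Each string has the form t^{2n+2} w^{2n} m^{n+3} a^{4n+1}, where the shown terms are n = 3, 4, 5.
Setting n = 6 gives 14, 12, 9, 25 characters in each block.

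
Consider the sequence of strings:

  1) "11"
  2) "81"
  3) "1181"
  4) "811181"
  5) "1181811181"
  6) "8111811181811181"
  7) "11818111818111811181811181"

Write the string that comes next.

811181118181118111818111818111811181811181

This is a Fibonacci-style word recurrence s(k) = s(k−2)·s(k−1): e.g. 11·81 = 1181.
So term 8 is 8111811181811181·11818111818111811181811181.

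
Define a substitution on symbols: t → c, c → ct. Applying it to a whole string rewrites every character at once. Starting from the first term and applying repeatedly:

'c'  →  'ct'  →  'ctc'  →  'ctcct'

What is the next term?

Rewriting each symbol of ctcct: c→ct, t→c, c→ct, c→ct, t→c, which concatenates to ct c ct ct c.

ctcctctc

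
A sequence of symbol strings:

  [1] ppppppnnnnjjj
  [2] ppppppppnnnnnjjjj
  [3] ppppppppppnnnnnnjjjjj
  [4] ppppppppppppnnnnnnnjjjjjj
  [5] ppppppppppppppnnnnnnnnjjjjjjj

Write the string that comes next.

Term n consists of 2n p's, followed by n+1 n's, followed by n j's, where the shown terms are n = 3, 4, 5, 6, 7.
For the next term, n = 8, so the run lengths are 16, 9, 8.

ppppppppppppppppnnnnnnnnnjjjjjjjj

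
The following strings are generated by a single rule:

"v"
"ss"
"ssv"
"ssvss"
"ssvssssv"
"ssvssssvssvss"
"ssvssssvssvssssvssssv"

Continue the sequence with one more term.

This is a Fibonacci-style word recurrence s(k) = s(k−1)·s(k−2): e.g. ss·v = ssv.
Continuing: ssvssssvssvssssvssssv · ssvssssvssvss gives term 8.

ssvssssvssvssssvssssvssvssssvssvss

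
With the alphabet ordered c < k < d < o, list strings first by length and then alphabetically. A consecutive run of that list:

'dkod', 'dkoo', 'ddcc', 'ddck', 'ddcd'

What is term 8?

ddkk

Continuing the enumeration 3 steps past ddcd: ddcd → ddco → ddkc → (answer).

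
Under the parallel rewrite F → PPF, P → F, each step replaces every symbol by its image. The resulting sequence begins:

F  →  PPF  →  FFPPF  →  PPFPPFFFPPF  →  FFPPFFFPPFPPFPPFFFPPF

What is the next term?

φ(FFPPFFFPPFPPFPPFFFPPF) expands symbol-by-symbol to PPF PPF F F PPF PPF PPF F F PPF F F PPF F F PPF PPF PPF F F PPF; joining the 21 pieces gives the next term.

PPFPPFFFPPFPPFPPFFFPPFFFPPFFFPPFPPFPPFFFPPF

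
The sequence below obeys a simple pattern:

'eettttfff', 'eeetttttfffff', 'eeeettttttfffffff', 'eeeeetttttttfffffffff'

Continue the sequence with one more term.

eeeeeettttttttfffffffffff

The n-th term is n e's then n+2 t's then 2n-1 f's, where the shown terms are n = 2, 3, 4, 5.
For the next term, n = 6, so the run lengths are 6, 8, 11.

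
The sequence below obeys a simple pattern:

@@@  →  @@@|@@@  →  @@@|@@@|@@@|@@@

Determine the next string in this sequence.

@@@|@@@|@@@|@@@|@@@|@@@|@@@|@@@

Each string is two copies of the previous one joined by '|'.
So the next term is two copies of @@@|@@@|@@@|@@@ with '|' between the halves.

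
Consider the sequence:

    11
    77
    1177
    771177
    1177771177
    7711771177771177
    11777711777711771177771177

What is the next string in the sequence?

771177117777117711777711777711771177771177

From term 3 onward, concatenate the second-to-last term with the last: 11·77 = 1177, 77·1177 = 771177, …
The next term joins 7711771177771177 and 11777711777711771177771177.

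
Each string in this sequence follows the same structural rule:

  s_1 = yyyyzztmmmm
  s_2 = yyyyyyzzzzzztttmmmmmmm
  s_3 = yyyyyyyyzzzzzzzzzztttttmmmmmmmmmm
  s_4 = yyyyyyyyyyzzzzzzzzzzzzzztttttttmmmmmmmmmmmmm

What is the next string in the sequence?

Term n consists of 2n+2 y's, followed by 4n-2 z's, followed by 2n-1 t's, followed by 3n+1 m's (n = 1, 2, …).
For the next term, n = 5, so the run lengths are 12, 18, 9, 16.

yyyyyyyyyyyyzzzzzzzzzzzzzzzzzztttttttttmmmmmmmmmmmmmmmm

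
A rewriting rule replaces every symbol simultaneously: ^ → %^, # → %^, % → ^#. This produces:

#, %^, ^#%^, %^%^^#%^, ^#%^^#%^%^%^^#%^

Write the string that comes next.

φ(^#%^^#%^%^%^^#%^) expands symbol-by-symbol to %^ %^ ^# %^ %^ %^ ^# %^ ^# %^ ^# %^ %^ %^ ^# %^; joining the 16 pieces gives the next term.

%^%^^#%^%^%^^#%^^#%^^#%^%^%^^#%^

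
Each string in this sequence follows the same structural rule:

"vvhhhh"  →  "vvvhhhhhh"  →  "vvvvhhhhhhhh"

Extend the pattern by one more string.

Term n consists of n v's, followed by 2n h's, where the shown terms are n = 2, 3, 4.
For the next term, n = 5, so the run lengths are 5, 10.

vvvvvhhhhhhhhhh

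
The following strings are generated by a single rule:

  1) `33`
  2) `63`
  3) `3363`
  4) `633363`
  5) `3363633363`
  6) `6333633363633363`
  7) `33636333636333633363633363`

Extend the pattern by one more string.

Each term (from the third on) is the two preceding terms concatenated in order: term 3 = 33·63 = 3363.
So term 8 is 6333633363633363·33636333636333633363633363.

633363336363336333636333636333633363633363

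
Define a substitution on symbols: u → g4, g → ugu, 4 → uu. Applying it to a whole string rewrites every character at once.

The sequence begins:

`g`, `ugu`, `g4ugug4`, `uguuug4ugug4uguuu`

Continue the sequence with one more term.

g4ugug4g4g4uguuug4ugug4uguuug4ugug4g4g4

φ(uguuug4ugug4uguuu) expands symbol-by-symbol to g4 ugu g4 g4 g4 ugu uu g4 ugu g4 ugu uu g4 ugu g4 g4 g4; joining the 17 pieces gives the next term.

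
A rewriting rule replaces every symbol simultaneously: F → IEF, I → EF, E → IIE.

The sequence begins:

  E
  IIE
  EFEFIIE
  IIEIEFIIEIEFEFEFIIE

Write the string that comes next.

Rewriting the 19 symbols of IIEIEFIIEIEFEFEFIIE one by one yields EF EF IIE EF IIE IEF EF EF IIE EF IIE IEF IIE IEF IIE IEF EF EF IIE; concatenated:

EFEFIIEEFIIEIEFEFEFIIEEFIIEIEFIIEIEFIIEIEFEFEFIIE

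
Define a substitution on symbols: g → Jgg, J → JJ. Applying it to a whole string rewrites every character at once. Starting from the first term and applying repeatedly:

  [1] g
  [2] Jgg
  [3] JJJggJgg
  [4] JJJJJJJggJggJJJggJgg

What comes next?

Replace each of the 20 characters of JJJJJJJggJggJJJggJgg in place — JJ JJ JJ JJ JJ JJ JJ Jgg Jgg JJ Jgg Jgg JJ JJ JJ Jgg Jgg JJ Jgg Jgg — and concatenate.

JJJJJJJJJJJJJJJggJggJJJggJggJJJJJJJggJggJJJggJgg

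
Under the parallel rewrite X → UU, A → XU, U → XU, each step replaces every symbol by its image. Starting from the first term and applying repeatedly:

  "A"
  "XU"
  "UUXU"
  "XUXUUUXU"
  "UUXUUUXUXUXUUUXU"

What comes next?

φ(UUXUUUXUXUXUUUXU) expands symbol-by-symbol to XU XU UU XU XU XU UU XU UU XU UU XU XU XU UU XU; joining the 16 pieces gives the next term.

XUXUUUXUXUXUUUXUUUXUUUXUXUXUUUXU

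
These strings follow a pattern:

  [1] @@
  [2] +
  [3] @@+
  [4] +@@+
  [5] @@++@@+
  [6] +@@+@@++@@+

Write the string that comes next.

Each term (from the third on) is the two preceding terms concatenated in order: term 3 = @@·+ = @@+.
So term 7 is @@++@@+·+@@+@@++@@+.

@@++@@++@@+@@++@@+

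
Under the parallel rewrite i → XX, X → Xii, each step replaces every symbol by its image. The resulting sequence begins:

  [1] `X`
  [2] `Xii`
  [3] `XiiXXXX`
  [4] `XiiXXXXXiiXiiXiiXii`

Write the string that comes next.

Rewriting the 19 symbols of XiiXXXXXiiXiiXiiXii one by one yields Xii XX XX Xii Xii Xii Xii Xii XX XX Xii XX XX Xii XX XX Xii XX XX; concatenated:

XiiXXXXXiiXiiXiiXiiXiiXXXXXiiXXXXXiiXXXXXiiXXXX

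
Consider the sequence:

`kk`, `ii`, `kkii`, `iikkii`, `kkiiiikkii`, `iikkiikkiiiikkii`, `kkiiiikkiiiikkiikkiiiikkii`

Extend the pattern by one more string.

This is a Fibonacci-style word recurrence s(k) = s(k−2)·s(k−1): e.g. kk·ii = kkii.
Continuing: iikkiikkiiiikkii · kkiiiikkiiiikkiikkiiiikkii gives term 8.

iikkiikkiiiikkiikkiiiikkiiiikkiikkiiiikkii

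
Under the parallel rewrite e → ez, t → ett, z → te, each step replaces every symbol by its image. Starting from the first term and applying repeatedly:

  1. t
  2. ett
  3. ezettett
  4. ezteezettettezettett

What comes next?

Applying the rule to each of the 20 symbols of ezteezettettezettett gives the pieces ez te ett ez ez te ez ett ett ez ett ett ez te ez ett ett ez ett ett, which concatenate to the answer.

ezteettezezteezettettezettettezteezettettezettett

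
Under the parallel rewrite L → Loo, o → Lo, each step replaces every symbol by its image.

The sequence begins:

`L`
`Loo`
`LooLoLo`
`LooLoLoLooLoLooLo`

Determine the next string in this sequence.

Rewriting the 17 symbols of LooLoLoLooLoLooLo one by one yields Loo Lo Lo Loo Lo Loo Lo Loo Lo Lo Loo Lo Loo Lo Lo Loo Lo; concatenated:

LooLoLoLooLoLooLoLooLoLoLooLoLooLoLoLooLo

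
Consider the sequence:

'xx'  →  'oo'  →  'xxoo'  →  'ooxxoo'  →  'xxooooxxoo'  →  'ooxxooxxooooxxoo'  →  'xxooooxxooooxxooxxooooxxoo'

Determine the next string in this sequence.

Each term (from the third on) is the two preceding terms concatenated in order: term 3 = xx·oo = xxoo.
So term 8 is ooxxooxxooooxxoo·xxooooxxooooxxooxxooooxxoo.

ooxxooxxooooxxooxxooooxxooooxxooxxooooxxoo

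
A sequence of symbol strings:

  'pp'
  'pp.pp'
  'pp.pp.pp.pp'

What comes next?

pp.pp.pp.pp.pp.pp.pp.pp

s(k+1) = s(k)·.·s(k) — each term doubles the last with '.' between the halves.
So the next term is two copies of pp.pp.pp.pp with '.' between the halves.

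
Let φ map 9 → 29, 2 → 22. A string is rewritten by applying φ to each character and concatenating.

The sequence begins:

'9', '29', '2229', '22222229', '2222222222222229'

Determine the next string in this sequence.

Rewriting the 16 symbols of 2222222222222229 one by one yields 22 22 22 22 22 22 22 22 22 22 22 22 22 22 22 29; concatenated:

22222222222222222222222222222229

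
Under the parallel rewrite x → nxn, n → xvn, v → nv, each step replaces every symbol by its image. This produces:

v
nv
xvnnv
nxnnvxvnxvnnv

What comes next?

φ(nxnnvxvnxvnnv) expands symbol-by-symbol to xvn nxn xvn xvn nv nxn nv xvn nxn nv xvn xvn nv; joining the 13 pieces gives the next term.

xvnnxnxvnxvnnvnxnnvxvnnxnnvxvnxvnnv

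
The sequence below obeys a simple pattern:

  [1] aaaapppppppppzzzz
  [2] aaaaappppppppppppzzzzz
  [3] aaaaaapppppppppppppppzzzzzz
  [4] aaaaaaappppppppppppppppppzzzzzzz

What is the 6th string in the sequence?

aaaaaaaaappppppppppppppppppppppppzzzzzzzzz

Each string has the form a^{n+1} p^{3n} z^{n+1}, where the shown terms are n = 3, 4, 5, 6.
At n = 8 the blocks have lengths 9, 24, 9.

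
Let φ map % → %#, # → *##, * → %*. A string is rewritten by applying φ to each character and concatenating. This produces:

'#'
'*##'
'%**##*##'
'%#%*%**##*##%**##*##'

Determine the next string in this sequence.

%#*##%#%*%#%*%**##*##%**##*##%#%*%**##*##%**##*##

φ(%#%*%**##*##%**##*##) expands symbol-by-symbol to %# *## %# %* %# %* %* *## *## %* *## *## %# %* %* *## *## %* *## *##; joining the 20 pieces gives the next term.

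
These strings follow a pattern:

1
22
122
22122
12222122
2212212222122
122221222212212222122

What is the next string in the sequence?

This is a Fibonacci-style word recurrence s(k) = s(k−2)·s(k−1): e.g. 1·22 = 122.
The next term joins 2212212222122 and 122221222212212222122.

2212212222122122221222212212222122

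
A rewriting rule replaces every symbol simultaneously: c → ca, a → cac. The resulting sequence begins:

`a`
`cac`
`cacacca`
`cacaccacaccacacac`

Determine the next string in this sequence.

Replace each of the 17 characters of cacaccacaccacacac in place — ca cac ca cac ca ca cac ca cac ca ca cac ca cac ca cac ca — and concatenate.

cacaccacaccacacaccacaccacacaccacaccacacca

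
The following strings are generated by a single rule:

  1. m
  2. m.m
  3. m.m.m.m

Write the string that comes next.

m.m.m.m.m.m.m.m

Every step duplicates the string with '.' between the halves.
One more doubling of m.m.m.m gives the answer.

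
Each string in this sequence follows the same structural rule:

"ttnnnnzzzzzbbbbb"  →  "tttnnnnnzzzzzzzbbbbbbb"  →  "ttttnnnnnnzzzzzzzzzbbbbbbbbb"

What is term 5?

ttttttnnnnnnnnzzzzzzzzzzzzzbbbbbbbbbbbbb

Reading off run lengths: t runs 2, 3, 4; n runs 4, 5, 6; z runs 5, 7, 9; b runs 5, 7, 9 — each is linear in n, where the shown terms are n = 2, 3, 4.
At n = 6 the blocks have lengths 6, 8, 13, 13.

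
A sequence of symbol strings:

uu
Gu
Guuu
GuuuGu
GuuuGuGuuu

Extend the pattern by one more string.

GuuuGuGuuuGuuuGu

Each term (from the third on) is the previous term followed by the one before it: term 3 = Gu·uu = Guuu.
So term 6 is GuuuGuGuuu·GuuuGu.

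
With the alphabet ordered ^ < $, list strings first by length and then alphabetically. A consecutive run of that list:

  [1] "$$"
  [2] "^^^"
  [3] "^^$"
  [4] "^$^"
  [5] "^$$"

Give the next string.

The successor of ^$$ increments the rightmost position that isn't already $ and resets every position after it to ^.

$^^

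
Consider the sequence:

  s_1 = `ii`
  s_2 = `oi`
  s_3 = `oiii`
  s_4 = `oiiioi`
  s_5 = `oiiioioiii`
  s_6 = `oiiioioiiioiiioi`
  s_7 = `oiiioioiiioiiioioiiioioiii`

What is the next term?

From term 3 onward, concatenate the last term with the second-to-last: oi·ii = oiii, oiii·oi = oiiioi, …
So term 8 is oiiioioiiioiiioioiiioioiii·oiiioioiiioiiioi.

oiiioioiiioiiioioiiioioiiioiiioioiiioiiioi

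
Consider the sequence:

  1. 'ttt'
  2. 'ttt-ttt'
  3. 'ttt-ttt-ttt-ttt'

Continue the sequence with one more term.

Each string is two copies of the previous one joined by '-'.
Doubling ttt-ttt-ttt-ttt with '-' between the halves:

ttt-ttt-ttt-ttt-ttt-ttt-ttt-ttt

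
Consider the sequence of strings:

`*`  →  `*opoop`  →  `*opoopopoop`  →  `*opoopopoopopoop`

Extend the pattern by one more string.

*opoopopoopopoopopoop

The strings grow by a fixed suffix opoop each time.
So the next term is *opoopopoopopoop·opoop.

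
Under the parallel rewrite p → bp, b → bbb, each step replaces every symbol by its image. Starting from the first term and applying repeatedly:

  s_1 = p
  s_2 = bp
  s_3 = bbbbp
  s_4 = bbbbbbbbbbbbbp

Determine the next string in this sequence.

φ(bbbbbbbbbbbbbp) expands symbol-by-symbol to bbb bbb bbb bbb bbb bbb bbb bbb bbb bbb bbb bbb bbb bp; joining the 14 pieces gives the next term.

bbbbbbbbbbbbbbbbbbbbbbbbbbbbbbbbbbbbbbbbp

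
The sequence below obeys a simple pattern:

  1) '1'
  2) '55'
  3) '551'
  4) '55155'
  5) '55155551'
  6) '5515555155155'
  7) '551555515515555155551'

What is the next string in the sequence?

5515555155155551555515515555155155

This is a Fibonacci-style word recurrence s(k) = s(k−1)·s(k−2): e.g. 55·1 = 551.
So term 8 is 551555515515555155551·5515555155155.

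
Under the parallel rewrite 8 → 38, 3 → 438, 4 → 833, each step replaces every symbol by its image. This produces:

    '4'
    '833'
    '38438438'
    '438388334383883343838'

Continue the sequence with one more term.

Replace each of the 21 characters of 438388334383883343838 in place — 833 438 38 438 38 38 438 438 833 438 38 438 38 38 438 438 833 438 38 438 38 — and concatenate.

8334383843838384384388334383843838384384388334383843838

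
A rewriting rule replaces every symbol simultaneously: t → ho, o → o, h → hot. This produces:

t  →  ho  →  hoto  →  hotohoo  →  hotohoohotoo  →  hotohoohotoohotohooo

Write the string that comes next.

Applying the rule to each of the 20 symbols of hotohoohotoohotohooo gives the pieces hot o ho o hot o o hot o ho o o hot o ho o hot o o o, which concatenate to the answer.

hotohoohotoohotohooohotohoohotooo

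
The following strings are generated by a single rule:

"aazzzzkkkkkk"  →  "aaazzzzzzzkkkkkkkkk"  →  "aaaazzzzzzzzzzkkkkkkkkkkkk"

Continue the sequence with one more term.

aaaaazzzzzzzzzzzzzkkkkkkkkkkkkkkk

The n-th term is n+1 a's then 3n+1 z's then 3n+3 k's (n = 1, 2, …).
Setting n = 4 gives 5, 13, 15 characters in each block.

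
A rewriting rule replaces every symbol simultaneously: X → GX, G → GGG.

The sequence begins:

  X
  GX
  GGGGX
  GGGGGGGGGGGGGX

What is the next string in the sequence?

φ(GGGGGGGGGGGGGX) expands symbol-by-symbol to GGG GGG GGG GGG GGG GGG GGG GGG GGG GGG GGG GGG GGG GX; joining the 14 pieces gives the next term.

GGGGGGGGGGGGGGGGGGGGGGGGGGGGGGGGGGGGGGGGX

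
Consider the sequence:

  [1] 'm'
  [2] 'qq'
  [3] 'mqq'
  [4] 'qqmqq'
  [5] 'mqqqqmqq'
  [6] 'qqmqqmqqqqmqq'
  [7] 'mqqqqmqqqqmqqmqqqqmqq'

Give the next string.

qqmqqmqqqqmqqmqqqqmqqqqmqqmqqqqmqq

This is a Fibonacci-style word recurrence s(k) = s(k−2)·s(k−1): e.g. m·qq = mqq.
The next term joins qqmqqmqqqqmqq and mqqqqmqqqqmqqmqqqqmqq.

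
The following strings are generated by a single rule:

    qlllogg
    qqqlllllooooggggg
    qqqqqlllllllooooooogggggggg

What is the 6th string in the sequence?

The n-th term is 2n-1 q's then 2n+1 l's then 3n-2 o's then 3n-1 g's (n = 1, 2, …).
For term 6, n = 6, so the run lengths are 11, 13, 16, 17.

qqqqqqqqqqqlllllllllllllooooooooooooooooggggggggggggggggg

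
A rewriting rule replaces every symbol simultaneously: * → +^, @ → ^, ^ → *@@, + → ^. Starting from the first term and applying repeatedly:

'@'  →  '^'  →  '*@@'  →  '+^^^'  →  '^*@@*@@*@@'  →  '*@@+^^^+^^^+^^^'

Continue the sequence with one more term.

+^^^^*@@*@@*@@^*@@*@@*@@^*@@*@@*@@

Applying the rule to each of the 15 symbols of *@@+^^^+^^^+^^^ gives the pieces +^ ^ ^ ^ *@@ *@@ *@@ ^ *@@ *@@ *@@ ^ *@@ *@@ *@@, which concatenate to the answer.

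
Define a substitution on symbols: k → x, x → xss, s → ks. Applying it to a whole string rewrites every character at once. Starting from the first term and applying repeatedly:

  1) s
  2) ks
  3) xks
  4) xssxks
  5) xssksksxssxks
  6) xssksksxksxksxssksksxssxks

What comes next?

xssksksxksxksxssxksxssxksxssksksxksxksxssksksxssxks

φ(xssksksxksxksxssksksxssxks) expands symbol-by-symbol to xss ks ks x ks x ks xss x ks xss x ks xss ks ks x ks x ks xss ks ks xss x ks; joining the 26 pieces gives the next term.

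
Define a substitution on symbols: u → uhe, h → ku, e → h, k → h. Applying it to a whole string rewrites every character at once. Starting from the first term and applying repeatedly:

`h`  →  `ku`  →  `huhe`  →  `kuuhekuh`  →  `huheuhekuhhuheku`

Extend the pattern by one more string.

Replace each of the 16 characters of huheuhekuhhuheku in place — ku uhe ku h uhe ku h h uhe ku ku uhe ku h h uhe — and concatenate.

kuuhekuhuhekuhhuhekukuuhekuhhuhe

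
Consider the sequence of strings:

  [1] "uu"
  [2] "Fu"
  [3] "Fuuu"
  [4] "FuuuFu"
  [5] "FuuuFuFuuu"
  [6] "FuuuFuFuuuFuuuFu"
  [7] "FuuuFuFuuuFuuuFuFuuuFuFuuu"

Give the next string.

FuuuFuFuuuFuuuFuFuuuFuFuuuFuuuFuFuuuFuuuFu

This is a Fibonacci-style word recurrence s(k) = s(k−1)·s(k−2): e.g. Fu·uu = Fuuu.
The next term joins FuuuFuFuuuFuuuFuFuuuFuFuuu and FuuuFuFuuuFuuuFu.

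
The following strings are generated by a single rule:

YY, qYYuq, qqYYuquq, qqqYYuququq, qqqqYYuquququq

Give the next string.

Every step adds q to the front and uq to the end of the previous string.
Applying this once more to qqqqYYuquququq:

qqqqqYYuququququq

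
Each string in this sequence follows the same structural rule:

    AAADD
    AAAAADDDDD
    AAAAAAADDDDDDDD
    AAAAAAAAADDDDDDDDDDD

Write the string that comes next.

Reading off run lengths: A runs 3, 5, 7, 9; D runs 2, 5, 8, 11 — each is linear in n (n = 1, 2, …).
Setting n = 5 gives 11, 14 characters in each block.

AAAAAAAAAAADDDDDDDDDDDDDD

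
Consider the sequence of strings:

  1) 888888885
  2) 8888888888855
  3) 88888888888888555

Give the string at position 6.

88888888888888888888888555555

Each string has the form 8^{3n+2} 5^{n-1}, where the shown terms are n = 2, 3, 4.
For term 6, n = 7, so the run lengths are 23, 6.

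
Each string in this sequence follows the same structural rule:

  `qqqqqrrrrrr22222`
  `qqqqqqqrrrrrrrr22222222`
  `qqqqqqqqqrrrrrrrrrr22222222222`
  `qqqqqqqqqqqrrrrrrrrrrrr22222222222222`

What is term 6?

qqqqqqqqqqqqqqqrrrrrrrrrrrrrrrr22222222222222222222

Each string has the form q^{2n+1} r^{2n+2} 2^{3n-1}, where the shown terms are n = 2, 3, 4, 5.
At n = 7 the blocks have lengths 15, 16, 20.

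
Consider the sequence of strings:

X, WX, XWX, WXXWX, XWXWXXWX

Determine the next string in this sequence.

Each term (from the third on) is the two preceding terms concatenated in order: term 3 = X·WX = XWX.
So term 6 is WXXWX·XWXWXXWX.

WXXWXXWXWXXWX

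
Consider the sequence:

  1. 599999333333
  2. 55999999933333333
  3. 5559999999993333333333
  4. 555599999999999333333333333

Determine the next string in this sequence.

Term n consists of n-1 5's, followed by 2n+1 9's, followed by 2n+2 3's, where the shown terms are n = 2, 3, 4, 5.
At n = 6 the blocks have lengths 5, 13, 14.

55555999999999999933333333333333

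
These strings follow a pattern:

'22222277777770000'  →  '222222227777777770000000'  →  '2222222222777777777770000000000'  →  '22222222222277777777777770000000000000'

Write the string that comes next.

222222222222227777777777777770000000000000000

Each string has the form 2^{2n+2} 7^{2n+3} 0^{3n-2}, where the shown terms are n = 2, 3, 4, 5.
Setting n = 6 gives 14, 15, 16 characters in each block.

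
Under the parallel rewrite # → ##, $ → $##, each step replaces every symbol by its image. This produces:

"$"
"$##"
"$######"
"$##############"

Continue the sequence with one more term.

Replace each of the 15 characters of $############## in place — $## ## ## ## ## ## ## ## ## ## ## ## ## ## ## — and concatenate.

$##############################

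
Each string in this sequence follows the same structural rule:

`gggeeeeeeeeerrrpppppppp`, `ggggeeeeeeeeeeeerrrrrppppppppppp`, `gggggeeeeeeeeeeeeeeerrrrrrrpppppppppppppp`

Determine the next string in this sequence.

The n-th term is n+1 g's then 3n+3 e's then 2n-1 r's then 3n+2 p's, where the shown terms are n = 2, 3, 4.
Setting n = 5 gives 6, 18, 9, 17 characters in each block.

ggggggeeeeeeeeeeeeeeeeeerrrrrrrrrppppppppppppppppp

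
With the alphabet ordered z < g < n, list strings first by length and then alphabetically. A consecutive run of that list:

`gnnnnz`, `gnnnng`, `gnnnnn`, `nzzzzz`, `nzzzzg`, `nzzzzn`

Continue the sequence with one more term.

Find the rightmost character of nzzzzn below n, bump it to the next letter, and reset everything to its right to z.

nzzzgz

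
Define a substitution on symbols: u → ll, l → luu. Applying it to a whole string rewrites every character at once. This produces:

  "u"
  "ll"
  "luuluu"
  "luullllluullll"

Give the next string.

luullllluuluuluuluuluullllluuluuluuluu

Replace each of the 14 characters of luullllluullll in place — luu ll ll luu luu luu luu luu ll ll luu luu luu luu — and concatenate.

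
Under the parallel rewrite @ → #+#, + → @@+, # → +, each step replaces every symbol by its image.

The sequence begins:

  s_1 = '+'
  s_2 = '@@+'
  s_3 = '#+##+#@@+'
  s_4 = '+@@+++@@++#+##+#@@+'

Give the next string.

Applying the rule to each of the 19 symbols of +@@+++@@++#+##+#@@+ gives the pieces @@+ #+# #+# @@+ @@+ @@+ #+# #+# @@+ @@+ + @@+ + + @@+ + #+# #+# @@+, which concatenate to the answer.

@@+#+##+#@@+@@+@@+#+##+#@@+@@++@@+++@@++#+##+#@@+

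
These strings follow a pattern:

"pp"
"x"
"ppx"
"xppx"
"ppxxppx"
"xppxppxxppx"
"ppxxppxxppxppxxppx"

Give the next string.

Each term (from the third on) is the two preceding terms concatenated in order: term 3 = pp·x = ppx.
The next term joins xppxppxxppx and ppxxppxxppxppxxppx.

xppxppxxppxppxxppxxppxppxxppx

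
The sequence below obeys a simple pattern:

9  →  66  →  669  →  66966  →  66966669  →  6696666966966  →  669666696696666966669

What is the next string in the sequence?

6696666966966669666696696666966966

From term 3 onward, concatenate the last term with the second-to-last: 66·9 = 669, 669·66 = 66966, …
So term 8 is 669666696696666966669·6696666966966.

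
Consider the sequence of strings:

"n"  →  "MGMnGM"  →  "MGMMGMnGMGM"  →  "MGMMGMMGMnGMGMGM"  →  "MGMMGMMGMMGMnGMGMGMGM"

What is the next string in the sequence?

s(k+1) = MGM·s(k)·GM, so each term gains MGM as a prefix and GM as a suffix.
Applying this once more to MGMMGMMGMMGMnGMGMGMGM:

MGMMGMMGMMGMMGMnGMGMGMGMGM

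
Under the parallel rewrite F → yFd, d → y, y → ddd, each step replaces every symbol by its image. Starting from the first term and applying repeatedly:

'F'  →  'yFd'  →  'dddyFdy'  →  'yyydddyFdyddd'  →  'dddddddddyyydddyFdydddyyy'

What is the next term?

yyyyyyyyydddddddddyyydddyFdydddyyyddddddddd

φ(dddddddddyyydddyFdydddyyy) expands symbol-by-symbol to y y y y y y y y y ddd ddd ddd y y y ddd yFd y ddd y y y ddd ddd ddd; joining the 25 pieces gives the next term.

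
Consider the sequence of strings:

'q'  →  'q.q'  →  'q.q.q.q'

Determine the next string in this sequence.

Every step duplicates the string with '.' between the halves.
So the next term is two copies of q.q.q.q with '.' between the halves.

q.q.q.q.q.q.q.q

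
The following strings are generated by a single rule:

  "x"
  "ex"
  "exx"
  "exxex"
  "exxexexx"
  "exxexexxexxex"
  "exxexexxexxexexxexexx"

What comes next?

This is a Fibonacci-style word recurrence s(k) = s(k−1)·s(k−2): e.g. ex·x = exx.
So term 8 is exxexexxexxexexxexexx·exxexexxexxex.

exxexexxexxexexxexexxexxexexxexxex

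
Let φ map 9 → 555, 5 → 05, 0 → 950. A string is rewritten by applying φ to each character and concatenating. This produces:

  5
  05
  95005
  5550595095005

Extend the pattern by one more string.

Rewriting the 13 symbols of 5550595095005 one by one yields 05 05 05 950 05 555 05 950 555 05 950 950 05; concatenated:

05050595005555059505550595095005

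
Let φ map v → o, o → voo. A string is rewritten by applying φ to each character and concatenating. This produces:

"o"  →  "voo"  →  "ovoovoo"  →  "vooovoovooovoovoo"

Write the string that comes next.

ovoovoovooovoovooovoovoovooovoovooovoovoo

Replace each of the 17 characters of vooovoovooovoovoo in place — o voo voo voo o voo voo o voo voo voo o voo voo o voo voo — and concatenate.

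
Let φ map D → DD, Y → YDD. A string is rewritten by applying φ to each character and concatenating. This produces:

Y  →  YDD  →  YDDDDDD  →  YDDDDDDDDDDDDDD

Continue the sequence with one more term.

Replace each of the 15 characters of YDDDDDDDDDDDDDD in place — YDD DD DD DD DD DD DD DD DD DD DD DD DD DD DD — and concatenate.

YDDDDDDDDDDDDDDDDDDDDDDDDDDDDDD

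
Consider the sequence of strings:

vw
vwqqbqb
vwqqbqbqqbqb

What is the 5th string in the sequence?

The strings grow by a fixed suffix qqbqb each time.
From vwqqbqbqqbqb, 2 further steps: vwqqbqbqqbqb → vwqqbqbqqbqbqqbqb → (answer).

vwqqbqbqqbqbqqbqbqqbqb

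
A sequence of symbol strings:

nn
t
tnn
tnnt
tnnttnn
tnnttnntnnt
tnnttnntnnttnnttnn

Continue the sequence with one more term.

Each term (from the third on) is the previous term followed by the one before it: term 3 = t·nn = tnn.
The next term joins tnnttnntnnttnnttnn and tnnttnntnnt.

tnnttnntnnttnnttnntnnttnntnnt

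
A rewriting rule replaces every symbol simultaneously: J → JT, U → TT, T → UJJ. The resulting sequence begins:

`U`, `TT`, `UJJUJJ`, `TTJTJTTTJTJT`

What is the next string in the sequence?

Expanding TTJTJTTTJTJT: T→UJJ, T→UJJ, J→JT, T→UJJ, J→JT, T→UJJ, T→UJJ, T→UJJ, J→JT, T→UJJ, J→JT, T→UJJ. Concatenated: UJJ UJJ JT UJJ JT UJJ UJJ UJJ JT UJJ JT UJJ.

UJJUJJJTUJJJTUJJUJJUJJJTUJJJTUJJ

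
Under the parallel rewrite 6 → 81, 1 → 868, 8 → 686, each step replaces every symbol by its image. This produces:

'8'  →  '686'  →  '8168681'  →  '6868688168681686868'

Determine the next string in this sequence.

8168681686816866868688168681686868816868168681686

φ(6868688168681686868) expands symbol-by-symbol to 81 686 81 686 81 686 686 868 81 686 81 686 868 81 686 81 686 81 686; joining the 19 pieces gives the next term.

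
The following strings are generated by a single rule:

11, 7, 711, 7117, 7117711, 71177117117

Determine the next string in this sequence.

From term 3 onward, concatenate the last term with the second-to-last: 7·11 = 711, 711·7 = 7117, …
So term 7 is 71177117117·7117711.

711771171177117711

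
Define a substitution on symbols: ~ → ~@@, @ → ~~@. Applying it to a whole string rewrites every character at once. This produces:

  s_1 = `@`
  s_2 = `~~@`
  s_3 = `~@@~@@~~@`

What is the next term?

~@@~~@~~@~@@~~@~~@~@@~@@~~@

Rewriting each symbol of ~@@~@@~~@: ~→~@@, @→~~@, @→~~@, ~→~@@, @→~~@, @→~~@, ~→~@@, ~→~@@, @→~~@, which concatenates to ~@@ ~~@ ~~@ ~@@ ~~@ ~~@ ~@@ ~@@ ~~@.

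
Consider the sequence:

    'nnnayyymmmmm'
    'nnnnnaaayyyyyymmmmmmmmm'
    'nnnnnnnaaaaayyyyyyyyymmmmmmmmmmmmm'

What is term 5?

nnnnnnnnnnnaaaaaaaaayyyyyyyyyyyyyyymmmmmmmmmmmmmmmmmmmmm

Each string has the form n^{2n+1} a^{2n-1} y^{3n} m^{4n+1} (n = 1, 2, …).
At n = 5 the blocks have lengths 11, 9, 15, 21.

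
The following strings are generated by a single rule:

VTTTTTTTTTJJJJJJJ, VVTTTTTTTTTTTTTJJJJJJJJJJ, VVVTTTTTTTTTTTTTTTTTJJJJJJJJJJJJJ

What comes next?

VVVVTTTTTTTTTTTTTTTTTTTTTJJJJJJJJJJJJJJJJ

Each string has the form V^{n-1} T^{4n+1} J^{3n+1}, where the shown terms are n = 2, 3, 4.
At n = 5 the blocks have lengths 4, 21, 16.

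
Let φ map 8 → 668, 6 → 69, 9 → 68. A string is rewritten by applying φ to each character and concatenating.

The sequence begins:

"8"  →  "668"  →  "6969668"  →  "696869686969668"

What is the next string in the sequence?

Rewriting the 15 symbols of 696869686969668 one by one yields 69 68 69 668 69 68 69 668 69 68 69 68 69 69 668; concatenated:

696869668696869668696869686969668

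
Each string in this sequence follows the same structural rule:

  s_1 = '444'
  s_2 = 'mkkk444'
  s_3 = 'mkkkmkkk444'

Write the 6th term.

mkkkmkkkmkkkmkkkmkkk444

Each term is the previous one with mkkk prepended.
From mkkkmkkk444, 3 further steps: mkkkmkkk444 → mkkkmkkkmkkk444 → mkkkmkkkmkkkmkkk444 → (answer).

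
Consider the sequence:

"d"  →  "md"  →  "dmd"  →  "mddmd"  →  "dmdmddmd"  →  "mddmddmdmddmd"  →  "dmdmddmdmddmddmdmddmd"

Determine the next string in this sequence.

mddmddmdmddmddmdmddmdmddmddmdmddmd

From term 3 onward, concatenate the second-to-last term with the last: d·md = dmd, md·dmd = mddmd, …
Continuing: mddmddmdmddmd · dmdmddmdmddmddmdmddmd gives term 8.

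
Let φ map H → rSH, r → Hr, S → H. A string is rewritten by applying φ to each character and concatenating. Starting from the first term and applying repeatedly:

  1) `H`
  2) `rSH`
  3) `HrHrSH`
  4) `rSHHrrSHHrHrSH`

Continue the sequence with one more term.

Applying the rule to each of the 14 symbols of rSHHrrSHHrHrSH gives the pieces Hr H rSH rSH Hr Hr H rSH rSH Hr rSH Hr H rSH, which concatenate to the answer.

HrHrSHrSHHrHrHrSHrSHHrrSHHrHrSH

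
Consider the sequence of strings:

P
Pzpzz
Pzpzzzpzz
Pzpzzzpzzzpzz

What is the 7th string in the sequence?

Every step adds zpzz to the end: s(k+1) = s(k)·zpzz.
From Pzpzzzpzzzpzz, 3 further steps: Pzpzzzpzzzpzz → Pzpzzzpzzzpzzzpzz → Pzpzzzpzzzpzzzpzzzpzz → (answer).

Pzpzzzpzzzpzzzpzzzpzzzpzz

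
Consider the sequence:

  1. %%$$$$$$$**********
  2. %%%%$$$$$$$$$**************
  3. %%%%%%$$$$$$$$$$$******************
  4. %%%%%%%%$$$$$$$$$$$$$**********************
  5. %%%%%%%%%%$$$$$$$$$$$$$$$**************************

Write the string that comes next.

Term n consists of 2n-2 %'s, followed by 2n+3 $'s, followed by 4n+2 *'s, where the shown terms are n = 2, 3, 4, 5, 6.
For the next term, n = 7, so the run lengths are 12, 17, 30.

%%%%%%%%%%%%$$$$$$$$$$$$$$$$$******************************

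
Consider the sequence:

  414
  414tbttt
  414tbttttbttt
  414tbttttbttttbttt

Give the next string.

414tbttttbttttbttttbttt

The strings grow by a fixed suffix tbttt each time.
One more step from 414tbttttbttttbttt gives the answer.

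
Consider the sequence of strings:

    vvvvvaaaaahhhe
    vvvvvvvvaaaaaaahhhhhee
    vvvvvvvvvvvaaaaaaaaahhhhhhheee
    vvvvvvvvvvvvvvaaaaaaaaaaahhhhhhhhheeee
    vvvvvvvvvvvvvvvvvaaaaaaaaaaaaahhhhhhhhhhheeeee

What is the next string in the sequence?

Each string has the form v^{3n+2} a^{2n+3} h^{2n+1} e^{n} (n = 1, 2, …).
For the next term, n = 6, so the run lengths are 20, 15, 13, 6.

vvvvvvvvvvvvvvvvvvvvaaaaaaaaaaaaaaahhhhhhhhhhhhheeeeee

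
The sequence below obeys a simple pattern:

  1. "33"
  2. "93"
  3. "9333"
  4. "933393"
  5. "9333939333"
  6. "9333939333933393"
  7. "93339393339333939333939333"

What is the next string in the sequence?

933393933393339393339393339333939333933393

Each term (from the third on) is the previous term followed by the one before it: term 3 = 93·33 = 9333.
The next term joins 93339393339333939333939333 and 9333939333933393.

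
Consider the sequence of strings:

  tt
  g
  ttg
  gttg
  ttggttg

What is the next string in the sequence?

gttgttggttg

Each term (from the third on) is the two preceding terms concatenated in order: term 3 = tt·g = ttg.
The next term joins gttg and ttggttg.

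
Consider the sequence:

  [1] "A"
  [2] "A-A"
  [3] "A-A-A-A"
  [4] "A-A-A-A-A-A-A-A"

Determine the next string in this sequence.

Each string is two copies of the previous one joined by '-'.
One more doubling of A-A-A-A-A-A-A-A gives the answer.

A-A-A-A-A-A-A-A-A-A-A-A-A-A-A-A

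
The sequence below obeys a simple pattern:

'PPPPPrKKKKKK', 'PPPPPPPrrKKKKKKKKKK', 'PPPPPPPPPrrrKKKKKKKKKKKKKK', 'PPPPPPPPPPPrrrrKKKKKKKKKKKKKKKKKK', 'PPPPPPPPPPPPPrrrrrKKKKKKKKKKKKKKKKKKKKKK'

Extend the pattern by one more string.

Reading off run lengths: P runs 5, 7, 9, 11, 13; r runs 1, 2, 3, 4, 5; K runs 6, 10, 14, 18, 22 — each is linear in n, where the shown terms are n = 2, 3, 4, 5, 6.
For the next term, n = 7, so the run lengths are 15, 6, 26.

PPPPPPPPPPPPPPPrrrrrrKKKKKKKKKKKKKKKKKKKKKKKKKK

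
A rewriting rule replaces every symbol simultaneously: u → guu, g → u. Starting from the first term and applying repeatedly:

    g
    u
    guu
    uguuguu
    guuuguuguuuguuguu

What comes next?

Rewriting the 17 symbols of guuuguuguuuguuguu one by one yields u guu guu guu u guu guu u guu guu guu u guu guu u guu guu; concatenated:

uguuguuguuuguuguuuguuguuguuuguuguuuguuguu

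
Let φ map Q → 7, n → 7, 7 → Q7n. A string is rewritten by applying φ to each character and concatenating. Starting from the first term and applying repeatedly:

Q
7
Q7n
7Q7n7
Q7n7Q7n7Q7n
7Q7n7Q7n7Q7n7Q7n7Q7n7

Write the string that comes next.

Replace each of the 21 characters of 7Q7n7Q7n7Q7n7Q7n7Q7n7 in place — Q7n 7 Q7n 7 Q7n 7 Q7n 7 Q7n 7 Q7n 7 Q7n 7 Q7n 7 Q7n 7 Q7n 7 Q7n — and concatenate.

Q7n7Q7n7Q7n7Q7n7Q7n7Q7n7Q7n7Q7n7Q7n7Q7n7Q7n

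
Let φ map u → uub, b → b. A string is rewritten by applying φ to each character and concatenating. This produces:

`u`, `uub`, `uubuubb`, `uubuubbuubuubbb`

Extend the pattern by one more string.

uubuubbuubuubbbuubuubbuubuubbbb

Applying the rule to each of the 15 symbols of uubuubbuubuubbb gives the pieces uub uub b uub uub b b uub uub b uub uub b b b, which concatenate to the answer.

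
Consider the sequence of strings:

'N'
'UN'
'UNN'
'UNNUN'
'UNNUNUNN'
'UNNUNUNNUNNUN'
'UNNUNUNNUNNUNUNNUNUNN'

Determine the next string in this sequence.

UNNUNUNNUNNUNUNNUNUNNUNNUNUNNUNNUN

Each term (from the third on) is the previous term followed by the one before it: term 3 = UN·N = UNN.
The next term joins UNNUNUNNUNNUNUNNUNUNN and UNNUNUNNUNNUN.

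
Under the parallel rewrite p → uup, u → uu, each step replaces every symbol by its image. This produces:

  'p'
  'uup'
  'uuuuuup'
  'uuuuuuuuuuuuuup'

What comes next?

uuuuuuuuuuuuuuuuuuuuuuuuuuuuuup

Replace each of the 15 characters of uuuuuuuuuuuuuup in place — uu uu uu uu uu uu uu uu uu uu uu uu uu uu uup — and concatenate.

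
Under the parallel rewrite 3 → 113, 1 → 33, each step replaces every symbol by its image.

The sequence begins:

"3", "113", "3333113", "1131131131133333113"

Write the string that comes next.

Rewriting the 19 symbols of 1131131131133333113 one by one yields 33 33 113 33 33 113 33 33 113 33 33 113 113 113 113 113 33 33 113; concatenated:

33331133333113333311333331131131131131133333113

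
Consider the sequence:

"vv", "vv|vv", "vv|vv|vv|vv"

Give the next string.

s(k+1) = s(k)·|·s(k) — each term doubles the last with '|' between the halves.
Doubling vv|vv|vv|vv with '|' between the halves:

vv|vv|vv|vv|vv|vv|vv|vv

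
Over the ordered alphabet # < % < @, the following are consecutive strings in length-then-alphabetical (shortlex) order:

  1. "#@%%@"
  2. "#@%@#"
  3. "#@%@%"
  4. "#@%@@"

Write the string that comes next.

Find the rightmost character of #@%@@ below @, bump it to the next letter, and reset everything to its right to #.

#@@##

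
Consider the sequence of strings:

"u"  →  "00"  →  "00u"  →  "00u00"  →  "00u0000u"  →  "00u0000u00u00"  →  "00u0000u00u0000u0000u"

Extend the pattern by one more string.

From term 3 onward, concatenate the last term with the second-to-last: 00·u = 00u, 00u·00 = 00u00, …
Continuing: 00u0000u00u0000u0000u · 00u0000u00u00 gives term 8.

00u0000u00u0000u0000u00u0000u00u00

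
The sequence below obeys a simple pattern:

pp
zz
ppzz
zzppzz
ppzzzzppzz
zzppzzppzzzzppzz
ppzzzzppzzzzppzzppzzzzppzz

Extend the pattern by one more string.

From term 3 onward, concatenate the second-to-last term with the last: pp·zz = ppzz, zz·ppzz = zzppzz, …
The next term joins zzppzzppzzzzppzz and ppzzzzppzzzzppzzppzzzzppzz.

zzppzzppzzzzppzzppzzzzppzzzzppzzppzzzzppzz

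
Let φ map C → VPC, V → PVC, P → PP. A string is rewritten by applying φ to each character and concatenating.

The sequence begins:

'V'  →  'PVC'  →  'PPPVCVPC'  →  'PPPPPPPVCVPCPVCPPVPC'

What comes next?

φ(PPPPPPPVCVPCPVCPPVPC) expands symbol-by-symbol to PP PP PP PP PP PP PP PVC VPC PVC PP VPC PP PVC VPC PP PP PVC PP VPC; joining the 20 pieces gives the next term.

PPPPPPPPPPPPPPPVCVPCPVCPPVPCPPPVCVPCPPPPPVCPPVPC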